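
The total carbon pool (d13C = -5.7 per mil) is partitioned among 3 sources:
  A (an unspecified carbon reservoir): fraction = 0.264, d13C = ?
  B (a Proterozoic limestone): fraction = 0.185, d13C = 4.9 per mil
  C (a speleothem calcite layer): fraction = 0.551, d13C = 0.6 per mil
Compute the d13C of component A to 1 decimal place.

Isotope mass balance: δ_bulk = Σ fᵢ·δᵢ.
-5.7 = 0.264×δ_A + 0.185×(4.9) + 0.551×(0.6)
0.264·δ_A = -5.7 − (1.237) = -6.937
δ_A = -6.937 / 0.264 = -26.28 per mil

-26.3 per mil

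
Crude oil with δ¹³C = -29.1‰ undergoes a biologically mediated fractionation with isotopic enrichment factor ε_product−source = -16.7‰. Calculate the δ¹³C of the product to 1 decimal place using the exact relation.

To first order, δ_product ≈ δ_source + ε = -45.8‰.
Exactly, δ_product = (δ_source + 1000)·(ε/1000 + 1) − 1000.
δ_product = (-29.1 + 1000) × (-16.7/1000 + 1) − 1000
δ_product = -45.31‰

-45.3‰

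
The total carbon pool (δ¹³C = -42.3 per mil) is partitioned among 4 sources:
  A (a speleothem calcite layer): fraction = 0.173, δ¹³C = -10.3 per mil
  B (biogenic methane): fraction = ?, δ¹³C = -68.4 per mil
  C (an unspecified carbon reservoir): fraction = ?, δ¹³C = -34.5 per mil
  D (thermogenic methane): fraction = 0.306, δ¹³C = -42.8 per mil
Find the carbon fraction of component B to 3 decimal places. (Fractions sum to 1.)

Let f_B and f_C be the unknown fractions; fractions sum to 1 so f_B + f_C = 0.521.
Mass balance: Σ fᵢ·δᵢ = δ_bulk ⇒ f_B·(-68.4) + f_C·(-34.5) = -42.3 − (-14.879) = -27.421
Substitute f_C = 0.521 − f_B:
f_B·(-68.4 − -34.5) = -27.421 − 0.521×(-34.5) = -9.447
f_B = -9.447 / -33.9 = 0.2787

0.279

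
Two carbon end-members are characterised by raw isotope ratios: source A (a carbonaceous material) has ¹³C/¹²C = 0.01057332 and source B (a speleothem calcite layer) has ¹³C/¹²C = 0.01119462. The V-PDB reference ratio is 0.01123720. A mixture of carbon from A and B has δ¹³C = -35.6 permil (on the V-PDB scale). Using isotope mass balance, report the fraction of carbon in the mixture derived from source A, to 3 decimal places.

0.575

δ_A = (0.01057332/0.01123720 − 1)×1000 = (0.940921 − 1)×1000 = -59.079 permil
δ_B = (0.01119462/0.01123720 − 1)×1000 = (0.996211 − 1)×1000 = -3.789 permil
f_A = (δ_mix − δ_B)/(δ_A − δ_B) = (-35.6 − (-3.789))/(-59.079 − (-3.789))
f_A = -31.811 / -55.290 = 0.5753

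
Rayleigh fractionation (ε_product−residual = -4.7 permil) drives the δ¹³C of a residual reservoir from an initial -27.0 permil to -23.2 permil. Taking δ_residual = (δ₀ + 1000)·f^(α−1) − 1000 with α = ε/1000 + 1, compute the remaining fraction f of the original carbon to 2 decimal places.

α − 1 = ε/1000 = -0.0047
(δ_res + 1000)/(δ₀ + 1000) = (-23.2 + 1000)/(-27.0 + 1000) = 976.8/973.0 = 1.003905
f = 1.003905^(1/-0.0047) = exp(ln(1.003905)/-0.0047) = exp(0.00390/-0.0047)
f = exp(-0.8293) = 0.4363

0.44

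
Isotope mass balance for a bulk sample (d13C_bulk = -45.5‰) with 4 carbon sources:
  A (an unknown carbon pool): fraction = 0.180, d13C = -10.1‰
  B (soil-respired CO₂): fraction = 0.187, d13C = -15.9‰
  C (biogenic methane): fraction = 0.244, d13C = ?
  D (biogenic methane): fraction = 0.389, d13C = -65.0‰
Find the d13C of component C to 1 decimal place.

-63.2‰

Isotope mass balance: δ_bulk = Σ fᵢ·δᵢ.
-45.5 = 0.180×(-10.1) + 0.187×(-15.9) + 0.244×δ_C + 0.389×(-65.0)
0.244·δ_C = -45.5 − (-30.076) = -15.424
δ_C = -15.424 / 0.244 = -63.21‰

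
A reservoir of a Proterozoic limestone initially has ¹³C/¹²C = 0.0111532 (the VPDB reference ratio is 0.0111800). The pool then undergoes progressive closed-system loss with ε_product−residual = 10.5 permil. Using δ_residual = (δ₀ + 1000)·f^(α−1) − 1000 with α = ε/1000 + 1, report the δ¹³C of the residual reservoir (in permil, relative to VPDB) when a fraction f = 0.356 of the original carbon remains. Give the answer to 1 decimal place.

δ₀ = (0.0111532/0.0111800 − 1)×1000 = (0.997603 − 1)×1000 = -2.397 permil
α − 1 = ε/1000 = 0.0105
f^(α−1) = 0.356^(0.0105) = 0.989214
δ_res = (-2.397 + 1000) × 0.989214 − 1000 = 986.843 − 1000 = -13.16 permil

-13.2 permil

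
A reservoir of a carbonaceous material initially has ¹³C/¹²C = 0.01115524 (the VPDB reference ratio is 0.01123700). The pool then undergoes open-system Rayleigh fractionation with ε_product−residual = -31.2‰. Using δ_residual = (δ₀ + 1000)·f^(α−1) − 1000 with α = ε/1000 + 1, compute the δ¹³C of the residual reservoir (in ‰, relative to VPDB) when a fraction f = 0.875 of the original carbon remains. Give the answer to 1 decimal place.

δ₀ = (0.01115524/0.01123700 − 1)×1000 = (0.992724 − 1)×1000 = -7.276‰
α − 1 = ε/1000 = -0.0312
f^(α−1) = 0.875^(-0.0312) = 1.004175
δ_res = (-7.276 + 1000) × 1.004175 − 1000 = 996.869 − 1000 = -3.13‰

-3.1‰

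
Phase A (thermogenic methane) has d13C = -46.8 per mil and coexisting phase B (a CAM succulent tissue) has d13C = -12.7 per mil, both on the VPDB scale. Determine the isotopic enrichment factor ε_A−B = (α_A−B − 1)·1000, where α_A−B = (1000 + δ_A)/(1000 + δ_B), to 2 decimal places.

-34.54 per mil

α_A−B = (1000 + -46.8) / (1000 + -12.7) = 953.2 / 987.3 = 0.965461
ε_A−B = (0.965461 − 1) × 1000 = -34.539 per mil
(The approximation ε ≈ δ_A − δ_B would give -34.1 per mil.)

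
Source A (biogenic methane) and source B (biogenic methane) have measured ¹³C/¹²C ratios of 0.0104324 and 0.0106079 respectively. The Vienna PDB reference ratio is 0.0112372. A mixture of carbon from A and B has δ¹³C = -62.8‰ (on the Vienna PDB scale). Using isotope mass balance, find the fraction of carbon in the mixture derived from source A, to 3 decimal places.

δ_A = (0.0104324/0.0112372 − 1)×1000 = (0.928381 − 1)×1000 = -71.619‰
δ_B = (0.0106079/0.0112372 − 1)×1000 = (0.943999 − 1)×1000 = -56.001‰
f_A = (δ_mix − δ_B)/(δ_A − δ_B) = (-62.8 − (-56.001))/(-71.619 − (-56.001))
f_A = -6.799 / -15.618 = 0.4353

0.435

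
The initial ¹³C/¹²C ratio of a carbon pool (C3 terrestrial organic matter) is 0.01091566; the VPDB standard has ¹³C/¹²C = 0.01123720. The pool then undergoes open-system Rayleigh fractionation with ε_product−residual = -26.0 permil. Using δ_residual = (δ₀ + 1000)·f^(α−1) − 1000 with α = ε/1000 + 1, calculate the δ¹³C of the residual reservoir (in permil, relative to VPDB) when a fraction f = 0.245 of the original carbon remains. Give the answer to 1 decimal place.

δ₀ = (0.01091566/0.01123720 − 1)×1000 = (0.971386 − 1)×1000 = -28.614 permil
α − 1 = ε/1000 = -0.0260
f^(α−1) = 0.245^(-0.0260) = 1.037246
δ_res = (-28.614 + 1000) × 1.037246 − 1000 = 1007.566 − 1000 = 7.57 permil

7.6 permil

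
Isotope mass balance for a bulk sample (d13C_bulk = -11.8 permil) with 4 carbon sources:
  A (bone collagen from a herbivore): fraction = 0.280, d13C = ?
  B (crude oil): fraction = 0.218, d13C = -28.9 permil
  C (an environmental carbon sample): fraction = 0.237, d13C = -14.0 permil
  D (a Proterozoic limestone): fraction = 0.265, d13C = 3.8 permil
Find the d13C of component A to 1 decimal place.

Isotope mass balance: δ_bulk = Σ fᵢ·δᵢ.
-11.8 = 0.280×δ_A + 0.218×(-28.9) + 0.237×(-14.0) + 0.265×(3.8)
0.280·δ_A = -11.8 − (-8.611) = -3.189
δ_A = -3.189 / 0.280 = -11.39 permil

-11.4 permil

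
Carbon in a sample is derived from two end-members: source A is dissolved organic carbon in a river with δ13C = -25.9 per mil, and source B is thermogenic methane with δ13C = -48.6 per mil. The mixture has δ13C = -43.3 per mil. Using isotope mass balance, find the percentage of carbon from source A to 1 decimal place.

δ_mix = f_A·δ_A + (1 − f_A)·δ_B  ⇒  f_A = (δ_mix − δ_B)/(δ_A − δ_B)
f_A = (-43.3 − (-48.6)) / (-25.9 − (-48.6))
f_A = 5.3 / 22.7 = 0.2335

23.3%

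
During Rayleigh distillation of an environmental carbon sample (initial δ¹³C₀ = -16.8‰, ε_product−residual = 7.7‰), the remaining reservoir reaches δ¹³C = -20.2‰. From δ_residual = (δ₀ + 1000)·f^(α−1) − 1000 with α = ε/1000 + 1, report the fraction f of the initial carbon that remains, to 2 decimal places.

0.64

α − 1 = ε/1000 = 0.0077
(δ_res + 1000)/(δ₀ + 1000) = (-20.2 + 1000)/(-16.8 + 1000) = 979.8/983.2 = 0.996542
f = 0.996542^(1/0.0077) = exp(ln(0.996542)/0.0077) = exp(-0.00346/0.0077)
f = exp(-0.4499) = 0.6377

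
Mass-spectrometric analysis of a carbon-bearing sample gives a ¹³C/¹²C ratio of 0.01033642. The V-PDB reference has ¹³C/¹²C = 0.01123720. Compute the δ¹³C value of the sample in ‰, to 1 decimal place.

-80.2‰

δ¹³C = (R_sample / R_standard − 1) × 1000
R_sample / R_standard = 0.01033642 / 0.01123720 = 0.919839
δ¹³C = (0.919839 − 1) × 1000 = -80.16‰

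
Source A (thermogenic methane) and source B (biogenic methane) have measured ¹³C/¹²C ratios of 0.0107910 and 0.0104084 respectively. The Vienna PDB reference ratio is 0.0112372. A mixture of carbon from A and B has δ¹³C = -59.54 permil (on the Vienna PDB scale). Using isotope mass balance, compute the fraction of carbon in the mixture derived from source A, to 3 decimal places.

0.418

δ_A = (0.0107910/0.0112372 − 1)×1000 = (0.960293 − 1)×1000 = -39.707 permil
δ_B = (0.0104084/0.0112372 − 1)×1000 = (0.926245 − 1)×1000 = -73.755 permil
f_A = (δ_mix − δ_B)/(δ_A − δ_B) = (-59.54 − (-73.755))/(-39.707 − (-73.755))
f_A = 14.215 / 34.048 = 0.4175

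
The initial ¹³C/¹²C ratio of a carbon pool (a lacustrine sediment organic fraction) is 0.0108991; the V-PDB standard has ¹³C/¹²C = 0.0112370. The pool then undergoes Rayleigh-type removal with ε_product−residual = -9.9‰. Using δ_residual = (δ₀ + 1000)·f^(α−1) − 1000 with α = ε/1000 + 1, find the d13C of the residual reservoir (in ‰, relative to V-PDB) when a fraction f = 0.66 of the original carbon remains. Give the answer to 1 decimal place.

-26.1‰

δ₀ = (0.0108991/0.0112370 − 1)×1000 = (0.969930 − 1)×1000 = -30.070‰
α − 1 = ε/1000 = -0.0099
f^(α−1) = 0.66^(-0.0099) = 1.004122
δ_res = (-30.070 + 1000) × 1.004122 − 1000 = 973.928 − 1000 = -26.07‰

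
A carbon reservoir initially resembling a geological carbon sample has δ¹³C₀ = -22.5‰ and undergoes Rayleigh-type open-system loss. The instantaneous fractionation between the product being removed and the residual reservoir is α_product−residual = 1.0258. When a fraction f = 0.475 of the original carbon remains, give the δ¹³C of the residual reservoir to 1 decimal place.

Rayleigh residual: δ_res = (δ₀ + 1000)·f^(α−1) − 1000
α − 1 = 0.02580
f^(α−1) = 0.475^(0.02580) = 0.980977
δ_res = (-22.5 + 1000) × 0.980977 − 1000 = 958.905 − 1000 = -41.10‰

-41.1‰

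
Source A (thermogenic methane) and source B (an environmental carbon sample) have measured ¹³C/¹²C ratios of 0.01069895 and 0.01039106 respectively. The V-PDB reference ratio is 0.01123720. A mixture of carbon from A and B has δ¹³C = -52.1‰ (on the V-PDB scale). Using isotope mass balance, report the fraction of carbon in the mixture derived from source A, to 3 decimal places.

δ_A = (0.01069895/0.01123720 − 1)×1000 = (0.952101 − 1)×1000 = -47.899‰
δ_B = (0.01039106/0.01123720 − 1)×1000 = (0.924702 − 1)×1000 = -75.298‰
f_A = (δ_mix − δ_B)/(δ_A − δ_B) = (-52.1 − (-75.298))/(-47.899 − (-75.298))
f_A = 23.198 / 27.399 = 0.8467

0.847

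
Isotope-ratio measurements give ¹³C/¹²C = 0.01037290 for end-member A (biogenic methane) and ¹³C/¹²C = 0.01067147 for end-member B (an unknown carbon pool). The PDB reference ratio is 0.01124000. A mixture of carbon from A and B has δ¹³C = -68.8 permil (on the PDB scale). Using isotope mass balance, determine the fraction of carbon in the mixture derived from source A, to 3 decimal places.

0.686

δ_A = (0.01037290/0.01124000 − 1)×1000 = (0.922856 − 1)×1000 = -77.144 permil
δ_B = (0.01067147/0.01124000 − 1)×1000 = (0.949419 − 1)×1000 = -50.581 permil
f_A = (δ_mix − δ_B)/(δ_A − δ_B) = (-68.8 − (-50.581))/(-77.144 − (-50.581))
f_A = -18.219 / -26.563 = 0.6859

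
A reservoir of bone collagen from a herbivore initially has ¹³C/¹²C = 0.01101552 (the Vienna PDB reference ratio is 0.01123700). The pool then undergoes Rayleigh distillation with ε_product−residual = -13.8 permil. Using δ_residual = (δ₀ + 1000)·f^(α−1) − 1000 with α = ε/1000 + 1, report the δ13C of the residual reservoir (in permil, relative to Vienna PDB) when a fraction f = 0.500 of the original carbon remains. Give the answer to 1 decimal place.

-10.3 permil

δ₀ = (0.01101552/0.01123700 − 1)×1000 = (0.980290 − 1)×1000 = -19.710 permil
α − 1 = ε/1000 = -0.0138
f^(α−1) = 0.500^(-0.0138) = 1.009611
δ_res = (-19.710 + 1000) × 1.009611 − 1000 = 989.712 − 1000 = -10.29 permil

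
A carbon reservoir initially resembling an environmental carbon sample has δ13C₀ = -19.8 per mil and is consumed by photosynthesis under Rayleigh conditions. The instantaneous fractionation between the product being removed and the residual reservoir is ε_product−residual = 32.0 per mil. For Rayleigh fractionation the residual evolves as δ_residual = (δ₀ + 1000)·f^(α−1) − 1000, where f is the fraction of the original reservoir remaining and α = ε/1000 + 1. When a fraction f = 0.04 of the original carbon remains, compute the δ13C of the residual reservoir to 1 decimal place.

-115.7 per mil

Rayleigh residual: δ_res = (δ₀ + 1000)·f^(α−1) − 1000
α = ε/1000 + 1 = 1.03200, so α − 1 = 0.03200
f^(α−1) = 0.04^(0.03200) = 0.902123
δ_res = (-19.8 + 1000) × 0.902123 − 1000 = 884.261 − 1000 = -115.74 per mil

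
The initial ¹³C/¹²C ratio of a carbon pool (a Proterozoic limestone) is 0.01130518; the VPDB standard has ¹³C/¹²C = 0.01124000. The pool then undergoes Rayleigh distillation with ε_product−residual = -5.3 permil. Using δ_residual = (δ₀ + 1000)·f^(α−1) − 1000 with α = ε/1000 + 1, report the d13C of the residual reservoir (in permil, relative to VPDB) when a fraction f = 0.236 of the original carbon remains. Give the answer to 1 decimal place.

δ₀ = (0.01130518/0.01124000 − 1)×1000 = (1.005799 − 1)×1000 = 5.799 permil
α − 1 = ε/1000 = -0.0053
f^(α−1) = 0.236^(-0.0053) = 1.007682
δ_res = (5.799 + 1000) × 1.007682 − 1000 = 1013.526 − 1000 = 13.53 permil

13.5 permil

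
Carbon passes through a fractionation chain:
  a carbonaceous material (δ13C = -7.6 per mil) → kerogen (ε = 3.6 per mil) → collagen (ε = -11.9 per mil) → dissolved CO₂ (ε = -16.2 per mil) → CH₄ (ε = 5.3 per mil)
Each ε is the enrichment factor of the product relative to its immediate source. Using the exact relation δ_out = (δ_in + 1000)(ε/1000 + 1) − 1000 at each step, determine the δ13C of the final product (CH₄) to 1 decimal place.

-26.7 per mil

step 1: δ = (-7.60 + 1000)·(3.6/1000 + 1) − 1000 = -4.03 per mil
step 2: δ = (-4.03 + 1000)·(-11.9/1000 + 1) − 1000 = -15.88 per mil
step 3: δ = (-15.88 + 1000)·(-16.2/1000 + 1) − 1000 = -31.82 per mil
step 4: δ = (-31.82 + 1000)·(5.3/1000 + 1) − 1000 = -26.69 per mil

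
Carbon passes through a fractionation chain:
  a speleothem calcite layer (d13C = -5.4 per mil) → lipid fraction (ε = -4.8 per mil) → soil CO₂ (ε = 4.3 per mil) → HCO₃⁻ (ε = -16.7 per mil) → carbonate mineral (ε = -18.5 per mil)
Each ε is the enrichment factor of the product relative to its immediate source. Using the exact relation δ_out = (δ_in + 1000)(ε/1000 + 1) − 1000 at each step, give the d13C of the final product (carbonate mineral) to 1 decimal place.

-40.6 per mil

step 1: δ = (-5.40 + 1000)·(-4.8/1000 + 1) − 1000 = -10.17 per mil
step 2: δ = (-10.17 + 1000)·(4.3/1000 + 1) − 1000 = -5.92 per mil
step 3: δ = (-5.92 + 1000)·(-16.7/1000 + 1) − 1000 = -22.52 per mil
step 4: δ = (-22.52 + 1000)·(-18.5/1000 + 1) − 1000 = -40.60 per mil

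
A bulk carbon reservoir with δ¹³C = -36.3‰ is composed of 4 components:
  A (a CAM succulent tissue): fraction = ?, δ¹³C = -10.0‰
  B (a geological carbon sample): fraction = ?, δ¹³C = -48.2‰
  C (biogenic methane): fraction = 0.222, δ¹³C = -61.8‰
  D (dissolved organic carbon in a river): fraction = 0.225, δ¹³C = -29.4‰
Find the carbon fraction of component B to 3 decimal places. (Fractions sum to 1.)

Let f_B and f_A be the unknown fractions; fractions sum to 1 so f_B + f_A = 0.553.
Mass balance: Σ fᵢ·δᵢ = δ_bulk ⇒ f_B·(-48.2) + f_A·(-10.0) = -36.3 − (-20.335) = -15.965
Substitute f_A = 0.553 − f_B:
f_B·(-48.2 − -10.0) = -15.965 − 0.553×(-10.0) = -10.435
f_B = -10.435 / -38.2 = 0.2732

0.273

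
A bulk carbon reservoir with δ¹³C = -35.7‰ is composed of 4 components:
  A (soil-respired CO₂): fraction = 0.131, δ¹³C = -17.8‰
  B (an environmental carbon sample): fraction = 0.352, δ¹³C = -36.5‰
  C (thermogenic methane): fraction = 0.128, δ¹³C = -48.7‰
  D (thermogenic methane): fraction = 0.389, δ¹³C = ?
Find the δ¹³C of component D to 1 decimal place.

-36.7‰

Isotope mass balance: δ_bulk = Σ fᵢ·δᵢ.
-35.7 = 0.131×(-17.8) + 0.352×(-36.5) + 0.128×(-48.7) + 0.389×δ_D
0.389·δ_D = -35.7 − (-21.413) = -14.287
δ_D = -14.287 / 0.389 = -36.73‰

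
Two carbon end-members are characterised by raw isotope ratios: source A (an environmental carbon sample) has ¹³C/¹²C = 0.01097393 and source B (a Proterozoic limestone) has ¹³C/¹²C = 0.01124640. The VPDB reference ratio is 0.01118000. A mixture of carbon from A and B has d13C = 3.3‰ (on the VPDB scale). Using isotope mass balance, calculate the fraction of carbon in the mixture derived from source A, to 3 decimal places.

δ_A = (0.01097393/0.01118000 − 1)×1000 = (0.981568 − 1)×1000 = -18.432‰
δ_B = (0.01124640/0.01118000 − 1)×1000 = (1.005939 − 1)×1000 = 5.939‰
f_A = (δ_mix − δ_B)/(δ_A − δ_B) = (3.3 − (5.939))/(-18.432 − (5.939))
f_A = -2.639 / -24.371 = 0.1083

0.108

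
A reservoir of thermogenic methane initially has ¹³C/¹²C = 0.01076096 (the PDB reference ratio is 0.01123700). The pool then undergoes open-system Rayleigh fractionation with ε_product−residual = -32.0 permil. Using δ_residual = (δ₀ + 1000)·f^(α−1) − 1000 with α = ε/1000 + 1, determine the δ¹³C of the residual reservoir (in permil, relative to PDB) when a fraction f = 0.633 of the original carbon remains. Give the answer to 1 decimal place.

-28.2 permil

δ₀ = (0.01076096/0.01123700 − 1)×1000 = (0.957636 − 1)×1000 = -42.364 permil
α − 1 = ε/1000 = -0.0320
f^(α−1) = 0.633^(-0.0320) = 1.014741
δ_res = (-42.364 + 1000) × 1.014741 − 1000 = 971.753 − 1000 = -28.25 permil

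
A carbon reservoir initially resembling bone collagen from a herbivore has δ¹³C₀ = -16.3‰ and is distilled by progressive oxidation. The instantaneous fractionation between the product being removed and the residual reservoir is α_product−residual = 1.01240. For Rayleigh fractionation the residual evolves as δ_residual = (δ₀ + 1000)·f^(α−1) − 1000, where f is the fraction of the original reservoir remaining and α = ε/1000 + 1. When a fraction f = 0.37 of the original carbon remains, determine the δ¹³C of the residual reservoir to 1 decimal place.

Rayleigh residual: δ_res = (δ₀ + 1000)·f^(α−1) − 1000
α − 1 = 0.01240
f^(α−1) = 0.37^(0.01240) = 0.987747
δ_res = (-16.3 + 1000) × 0.987747 − 1000 = 971.647 − 1000 = -28.35‰

-28.4‰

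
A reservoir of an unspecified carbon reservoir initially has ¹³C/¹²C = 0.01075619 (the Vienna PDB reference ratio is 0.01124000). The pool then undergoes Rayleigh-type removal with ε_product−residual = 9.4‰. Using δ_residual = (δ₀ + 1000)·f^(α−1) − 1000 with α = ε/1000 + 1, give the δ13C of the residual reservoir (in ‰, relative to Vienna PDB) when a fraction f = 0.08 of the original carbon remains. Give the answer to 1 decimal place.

-65.5‰

δ₀ = (0.01075619/0.01124000 − 1)×1000 = (0.956956 − 1)×1000 = -43.044‰
α − 1 = ε/1000 = 0.0094
f^(α−1) = 0.08^(0.0094) = 0.976538
δ_res = (-43.044 + 1000) × 0.976538 − 1000 = 934.504 − 1000 = -65.50‰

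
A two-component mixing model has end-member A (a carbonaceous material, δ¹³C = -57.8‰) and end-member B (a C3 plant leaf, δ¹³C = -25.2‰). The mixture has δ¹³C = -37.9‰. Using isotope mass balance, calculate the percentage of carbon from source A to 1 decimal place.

39.0%

δ_mix = f_A·δ_A + (1 − f_A)·δ_B  ⇒  f_A = (δ_mix − δ_B)/(δ_A − δ_B)
f_A = (-37.9 − (-25.2)) / (-57.8 − (-25.2))
f_A = -12.7 / -32.6 = 0.3896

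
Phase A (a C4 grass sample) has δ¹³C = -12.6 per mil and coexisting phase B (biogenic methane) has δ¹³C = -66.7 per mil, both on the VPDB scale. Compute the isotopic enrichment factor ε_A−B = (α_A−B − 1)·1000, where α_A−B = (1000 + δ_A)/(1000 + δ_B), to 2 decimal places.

α_A−B = (1000 + -12.6) / (1000 + -66.7) = 987.4 / 933.3 = 1.057966
ε_A−B = (1.057966 − 1) × 1000 = 57.966 per mil
(The approximation ε ≈ δ_A − δ_B would give 54.1 per mil.)

57.97 per mil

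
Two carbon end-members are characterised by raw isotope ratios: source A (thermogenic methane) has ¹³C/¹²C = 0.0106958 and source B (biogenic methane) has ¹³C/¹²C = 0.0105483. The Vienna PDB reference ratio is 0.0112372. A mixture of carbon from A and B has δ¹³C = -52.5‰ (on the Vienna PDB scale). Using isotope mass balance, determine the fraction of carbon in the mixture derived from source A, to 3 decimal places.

0.671

δ_A = (0.0106958/0.0112372 − 1)×1000 = (0.951821 − 1)×1000 = -48.179‰
δ_B = (0.0105483/0.0112372 − 1)×1000 = (0.938695 − 1)×1000 = -61.305‰
f_A = (δ_mix − δ_B)/(δ_A − δ_B) = (-52.5 − (-61.305))/(-48.179 − (-61.305))
f_A = 8.805 / 13.126 = 0.6708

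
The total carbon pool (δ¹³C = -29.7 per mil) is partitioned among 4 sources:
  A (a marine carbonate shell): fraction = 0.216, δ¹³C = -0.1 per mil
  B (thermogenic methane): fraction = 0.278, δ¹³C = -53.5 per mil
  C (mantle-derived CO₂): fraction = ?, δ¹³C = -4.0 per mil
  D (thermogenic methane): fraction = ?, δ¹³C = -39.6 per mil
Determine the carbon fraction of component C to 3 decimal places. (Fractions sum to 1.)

0.147

Let f_C and f_D be the unknown fractions; fractions sum to 1 so f_C + f_D = 0.506.
Mass balance: Σ fᵢ·δᵢ = δ_bulk ⇒ f_C·(-4.0) + f_D·(-39.6) = -29.7 − (-14.895) = -14.805
Substitute f_D = 0.506 − f_C:
f_C·(-4.0 − -39.6) = -14.805 − 0.506×(-39.6) = 5.232
f_C = 5.232 / 35.6 = 0.1470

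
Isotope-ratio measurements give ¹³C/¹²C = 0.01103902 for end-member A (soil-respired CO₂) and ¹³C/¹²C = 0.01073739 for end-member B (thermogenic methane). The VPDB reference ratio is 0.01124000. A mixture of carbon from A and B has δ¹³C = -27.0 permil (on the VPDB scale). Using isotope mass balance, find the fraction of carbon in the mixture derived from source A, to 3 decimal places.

0.660

δ_A = (0.01103902/0.01124000 − 1)×1000 = (0.982119 − 1)×1000 = -17.881 permil
δ_B = (0.01073739/0.01124000 − 1)×1000 = (0.955284 − 1)×1000 = -44.716 permil
f_A = (δ_mix − δ_B)/(δ_A − δ_B) = (-27.0 − (-44.716))/(-17.881 − (-44.716))
f_A = 17.716 / 26.835 = 0.6602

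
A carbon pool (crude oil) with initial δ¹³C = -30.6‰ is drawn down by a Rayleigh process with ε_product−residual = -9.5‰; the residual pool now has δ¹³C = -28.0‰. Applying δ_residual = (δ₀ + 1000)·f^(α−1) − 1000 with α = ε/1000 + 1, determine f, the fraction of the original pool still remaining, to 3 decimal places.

0.754

α − 1 = ε/1000 = -0.0095
(δ_res + 1000)/(δ₀ + 1000) = (-28.0 + 1000)/(-30.6 + 1000) = 972.0/969.4 = 1.002682
f = 1.002682^(1/-0.0095) = exp(ln(1.002682)/-0.0095) = exp(0.00268/-0.0095)
f = exp(-0.2819) = 0.7543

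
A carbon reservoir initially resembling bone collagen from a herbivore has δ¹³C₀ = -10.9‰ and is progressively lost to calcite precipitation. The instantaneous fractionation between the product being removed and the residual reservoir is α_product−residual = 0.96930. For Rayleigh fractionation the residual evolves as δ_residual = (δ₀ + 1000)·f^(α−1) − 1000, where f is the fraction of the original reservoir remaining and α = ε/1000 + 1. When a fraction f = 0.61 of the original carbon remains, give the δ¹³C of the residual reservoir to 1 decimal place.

4.2‰

Rayleigh residual: δ_res = (δ₀ + 1000)·f^(α−1) − 1000
α − 1 = -0.03070
f^(α−1) = 0.61^(-0.03070) = 1.015291
δ_res = (-10.9 + 1000) × 1.015291 − 1000 = 1004.224 − 1000 = 4.22‰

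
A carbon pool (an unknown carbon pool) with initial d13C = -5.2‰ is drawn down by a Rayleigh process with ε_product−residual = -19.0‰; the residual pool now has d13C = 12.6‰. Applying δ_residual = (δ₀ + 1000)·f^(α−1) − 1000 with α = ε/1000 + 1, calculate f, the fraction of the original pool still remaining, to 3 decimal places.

α − 1 = ε/1000 = -0.0190
(δ_res + 1000)/(δ₀ + 1000) = (12.6 + 1000)/(-5.2 + 1000) = 1012.6/994.8 = 1.017893
f = 1.017893^(1/-0.0190) = exp(ln(1.017893)/-0.0190) = exp(0.01773/-0.0190)
f = exp(-0.9334) = 0.3932

0.393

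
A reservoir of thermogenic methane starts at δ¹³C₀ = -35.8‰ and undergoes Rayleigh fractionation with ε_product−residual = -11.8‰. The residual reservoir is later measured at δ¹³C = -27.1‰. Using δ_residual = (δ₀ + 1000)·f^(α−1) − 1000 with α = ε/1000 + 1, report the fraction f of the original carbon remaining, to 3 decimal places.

α − 1 = ε/1000 = -0.0118
(δ_res + 1000)/(δ₀ + 1000) = (-27.1 + 1000)/(-35.8 + 1000) = 972.9/964.2 = 1.009023
f = 1.009023^(1/-0.0118) = exp(ln(1.009023)/-0.0118) = exp(0.00898/-0.0118)
f = exp(-0.7612) = 0.4671

0.467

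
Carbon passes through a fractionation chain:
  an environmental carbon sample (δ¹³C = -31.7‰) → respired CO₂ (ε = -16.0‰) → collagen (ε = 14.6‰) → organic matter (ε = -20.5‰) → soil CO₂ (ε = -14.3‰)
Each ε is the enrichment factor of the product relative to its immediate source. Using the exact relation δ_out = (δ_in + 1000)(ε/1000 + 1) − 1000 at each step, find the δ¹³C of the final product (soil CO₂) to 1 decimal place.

step 1: δ = (-31.70 + 1000)·(-16.0/1000 + 1) − 1000 = -47.19‰
step 2: δ = (-47.19 + 1000)·(14.6/1000 + 1) − 1000 = -33.28‰
step 3: δ = (-33.28 + 1000)·(-20.5/1000 + 1) − 1000 = -53.10‰
step 4: δ = (-53.10 + 1000)·(-14.3/1000 + 1) − 1000 = -66.64‰

-66.6‰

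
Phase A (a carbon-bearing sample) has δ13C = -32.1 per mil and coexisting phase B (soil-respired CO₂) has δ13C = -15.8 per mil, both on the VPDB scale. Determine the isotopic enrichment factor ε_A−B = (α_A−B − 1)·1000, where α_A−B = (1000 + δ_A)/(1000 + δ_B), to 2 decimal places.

-16.56 per mil

α_A−B = (1000 + -32.1) / (1000 + -15.8) = 967.9 / 984.2 = 0.983438
ε_A−B = (0.983438 − 1) × 1000 = -16.562 per mil
(The approximation ε ≈ δ_A − δ_B would give -16.3 per mil.)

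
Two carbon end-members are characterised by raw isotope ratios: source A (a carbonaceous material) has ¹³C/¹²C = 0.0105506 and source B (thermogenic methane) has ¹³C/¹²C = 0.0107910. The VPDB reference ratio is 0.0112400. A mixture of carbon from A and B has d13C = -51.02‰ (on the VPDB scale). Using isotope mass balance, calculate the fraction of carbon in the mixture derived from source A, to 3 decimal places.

δ_A = (0.0105506/0.0112400 − 1)×1000 = (0.938665 − 1)×1000 = -61.335‰
δ_B = (0.0107910/0.0112400 − 1)×1000 = (0.960053 − 1)×1000 = -39.947‰
f_A = (δ_mix − δ_B)/(δ_A − δ_B) = (-51.02 − (-39.947))/(-61.335 − (-39.947))
f_A = -11.073 / -21.388 = 0.5177

0.518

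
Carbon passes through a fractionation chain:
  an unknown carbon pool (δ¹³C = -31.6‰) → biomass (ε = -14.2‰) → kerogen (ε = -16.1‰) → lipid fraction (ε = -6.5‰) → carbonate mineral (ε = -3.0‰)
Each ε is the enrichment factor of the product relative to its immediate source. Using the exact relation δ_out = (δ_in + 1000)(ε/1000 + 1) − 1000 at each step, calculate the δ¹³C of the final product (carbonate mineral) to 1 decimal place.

step 1: δ = (-31.60 + 1000)·(-14.2/1000 + 1) − 1000 = -45.35‰
step 2: δ = (-45.35 + 1000)·(-16.1/1000 + 1) − 1000 = -60.72‰
step 3: δ = (-60.72 + 1000)·(-6.5/1000 + 1) − 1000 = -66.83‰
step 4: δ = (-66.83 + 1000)·(-3.0/1000 + 1) − 1000 = -69.63‰

-69.6‰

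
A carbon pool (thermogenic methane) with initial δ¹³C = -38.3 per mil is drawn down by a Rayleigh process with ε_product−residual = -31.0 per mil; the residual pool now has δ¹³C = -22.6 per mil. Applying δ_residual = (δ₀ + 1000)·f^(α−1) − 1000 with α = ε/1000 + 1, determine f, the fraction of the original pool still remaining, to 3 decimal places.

0.593

α − 1 = ε/1000 = -0.0310
(δ_res + 1000)/(δ₀ + 1000) = (-22.6 + 1000)/(-38.3 + 1000) = 977.4/961.7 = 1.016325
f = 1.016325^(1/-0.0310) = exp(ln(1.016325)/-0.0310) = exp(0.01619/-0.0310)
f = exp(-0.5224) = 0.5931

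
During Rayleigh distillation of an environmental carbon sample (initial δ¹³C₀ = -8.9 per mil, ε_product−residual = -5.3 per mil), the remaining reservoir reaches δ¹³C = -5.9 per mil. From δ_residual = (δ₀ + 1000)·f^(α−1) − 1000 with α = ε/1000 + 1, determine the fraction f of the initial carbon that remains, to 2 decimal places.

α − 1 = ε/1000 = -0.0053
(δ_res + 1000)/(δ₀ + 1000) = (-5.9 + 1000)/(-8.9 + 1000) = 994.1/991.1 = 1.003027
f = 1.003027^(1/-0.0053) = exp(ln(1.003027)/-0.0053) = exp(0.00302/-0.0053)
f = exp(-0.5703) = 0.5654

0.57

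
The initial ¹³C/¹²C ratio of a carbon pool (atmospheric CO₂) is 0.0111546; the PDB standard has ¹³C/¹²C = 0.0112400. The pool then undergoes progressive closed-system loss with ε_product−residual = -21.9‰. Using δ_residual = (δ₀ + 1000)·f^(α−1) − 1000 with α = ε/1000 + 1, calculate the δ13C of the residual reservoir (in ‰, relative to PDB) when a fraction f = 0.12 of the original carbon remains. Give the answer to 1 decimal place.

39.6‰

δ₀ = (0.0111546/0.0112400 − 1)×1000 = (0.992402 − 1)×1000 = -7.598‰
α − 1 = ε/1000 = -0.0219
f^(α−1) = 0.12^(-0.0219) = 1.047529
δ_res = (-7.598 + 1000) × 1.047529 − 1000 = 1039.570 − 1000 = 39.57‰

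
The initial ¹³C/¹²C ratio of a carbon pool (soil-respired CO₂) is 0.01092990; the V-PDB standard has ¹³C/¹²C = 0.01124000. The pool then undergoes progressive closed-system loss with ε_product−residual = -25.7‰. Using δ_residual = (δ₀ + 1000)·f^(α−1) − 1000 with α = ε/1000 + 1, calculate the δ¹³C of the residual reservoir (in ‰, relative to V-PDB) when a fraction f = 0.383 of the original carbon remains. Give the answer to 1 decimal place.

δ₀ = (0.01092990/0.01124000 − 1)×1000 = (0.972411 − 1)×1000 = -27.589‰
α − 1 = ε/1000 = -0.0257
f^(α−1) = 0.383^(-0.0257) = 1.024972
δ_res = (-27.589 + 1000) × 1.024972 − 1000 = 996.694 − 1000 = -3.31‰

-3.3‰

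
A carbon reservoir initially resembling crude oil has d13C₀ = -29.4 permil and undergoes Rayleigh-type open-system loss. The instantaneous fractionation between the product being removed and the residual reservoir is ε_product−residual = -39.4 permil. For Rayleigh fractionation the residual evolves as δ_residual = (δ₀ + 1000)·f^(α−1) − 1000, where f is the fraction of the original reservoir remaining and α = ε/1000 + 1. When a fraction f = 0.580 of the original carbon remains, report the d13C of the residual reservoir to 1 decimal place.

-8.3 permil

Rayleigh residual: δ_res = (δ₀ + 1000)·f^(α−1) − 1000
α = ε/1000 + 1 = 0.96060, so α − 1 = -0.03940
f^(α−1) = 0.580^(-0.03940) = 1.021694
δ_res = (-29.4 + 1000) × 1.021694 − 1000 = 991.656 − 1000 = -8.34 permil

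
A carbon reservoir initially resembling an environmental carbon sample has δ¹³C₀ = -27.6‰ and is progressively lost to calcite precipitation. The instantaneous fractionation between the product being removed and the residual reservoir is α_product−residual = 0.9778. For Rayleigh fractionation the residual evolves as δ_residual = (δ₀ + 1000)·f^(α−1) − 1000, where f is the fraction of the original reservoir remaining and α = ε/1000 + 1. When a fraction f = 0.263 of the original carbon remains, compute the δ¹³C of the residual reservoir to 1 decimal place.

1.7‰

Rayleigh residual: δ_res = (δ₀ + 1000)·f^(α−1) − 1000
α − 1 = -0.02220
f^(α−1) = 0.263^(-0.02220) = 1.030094
δ_res = (-27.6 + 1000) × 1.030094 − 1000 = 1001.664 − 1000 = 1.66‰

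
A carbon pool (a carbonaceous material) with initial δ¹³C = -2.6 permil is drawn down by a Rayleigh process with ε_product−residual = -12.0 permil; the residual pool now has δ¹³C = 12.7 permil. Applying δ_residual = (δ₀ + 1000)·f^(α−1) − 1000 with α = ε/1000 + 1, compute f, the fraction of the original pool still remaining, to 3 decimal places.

0.281

α − 1 = ε/1000 = -0.0120
(δ_res + 1000)/(δ₀ + 1000) = (12.7 + 1000)/(-2.6 + 1000) = 1012.7/997.4 = 1.015340
f = 1.015340^(1/-0.0120) = exp(ln(1.015340)/-0.0120) = exp(0.01522/-0.0120)
f = exp(-1.2686) = 0.2812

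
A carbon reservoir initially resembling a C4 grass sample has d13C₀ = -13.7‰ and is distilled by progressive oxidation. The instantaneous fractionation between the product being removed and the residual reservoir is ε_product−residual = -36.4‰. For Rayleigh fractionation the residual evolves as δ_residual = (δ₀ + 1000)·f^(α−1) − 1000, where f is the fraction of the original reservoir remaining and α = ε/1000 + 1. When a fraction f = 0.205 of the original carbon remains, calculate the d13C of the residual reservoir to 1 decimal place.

44.9‰

Rayleigh residual: δ_res = (δ₀ + 1000)·f^(α−1) − 1000
α = ε/1000 + 1 = 0.96360, so α − 1 = -0.03640
f^(α−1) = 0.205^(-0.03640) = 1.059381
δ_res = (-13.7 + 1000) × 1.059381 − 1000 = 1044.867 − 1000 = 44.87‰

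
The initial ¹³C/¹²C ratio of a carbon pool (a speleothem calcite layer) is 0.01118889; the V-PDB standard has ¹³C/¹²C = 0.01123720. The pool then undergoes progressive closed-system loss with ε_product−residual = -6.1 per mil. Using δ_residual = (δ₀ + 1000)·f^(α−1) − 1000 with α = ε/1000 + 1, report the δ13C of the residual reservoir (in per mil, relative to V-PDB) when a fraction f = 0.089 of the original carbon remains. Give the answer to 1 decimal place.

δ₀ = (0.01118889/0.01123720 − 1)×1000 = (0.995701 − 1)×1000 = -4.299 per mil
α − 1 = ε/1000 = -0.0061
f^(α−1) = 0.089^(-0.0061) = 1.014866
δ_res = (-4.299 + 1000) × 1.014866 − 1000 = 1010.503 − 1000 = 10.50 per mil

10.5 per mil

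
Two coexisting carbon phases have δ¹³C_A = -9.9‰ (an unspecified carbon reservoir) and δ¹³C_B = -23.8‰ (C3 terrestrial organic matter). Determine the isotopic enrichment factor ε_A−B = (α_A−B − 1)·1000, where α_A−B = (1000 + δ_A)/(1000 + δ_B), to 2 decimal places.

α_A−B = (1000 + -9.9) / (1000 + -23.8) = 990.1 / 976.2 = 1.014239
ε_A−B = (1.014239 − 1) × 1000 = 14.239‰
(The approximation ε ≈ δ_A − δ_B would give 13.9‰.)

14.24‰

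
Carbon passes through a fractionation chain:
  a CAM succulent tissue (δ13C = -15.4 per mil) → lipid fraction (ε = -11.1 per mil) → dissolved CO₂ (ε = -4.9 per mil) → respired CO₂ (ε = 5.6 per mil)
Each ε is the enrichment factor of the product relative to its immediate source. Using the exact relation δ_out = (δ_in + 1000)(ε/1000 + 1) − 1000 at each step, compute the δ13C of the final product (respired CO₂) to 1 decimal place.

-25.7 per mil

step 1: δ = (-15.40 + 1000)·(-11.1/1000 + 1) − 1000 = -26.33 per mil
step 2: δ = (-26.33 + 1000)·(-4.9/1000 + 1) − 1000 = -31.10 per mil
step 3: δ = (-31.10 + 1000)·(5.6/1000 + 1) − 1000 = -25.67 per mil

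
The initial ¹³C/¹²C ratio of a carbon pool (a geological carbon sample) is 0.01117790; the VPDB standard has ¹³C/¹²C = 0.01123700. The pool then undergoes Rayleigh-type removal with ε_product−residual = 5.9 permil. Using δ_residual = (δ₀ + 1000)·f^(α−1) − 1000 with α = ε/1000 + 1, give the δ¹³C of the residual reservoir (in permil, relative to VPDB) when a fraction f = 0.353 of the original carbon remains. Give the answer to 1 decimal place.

-11.4 permil

δ₀ = (0.01117790/0.01123700 − 1)×1000 = (0.994741 − 1)×1000 = -5.259 permil
α − 1 = ε/1000 = 0.0059
f^(α−1) = 0.353^(0.0059) = 0.993875
δ_res = (-5.259 + 1000) × 0.993875 − 1000 = 988.648 − 1000 = -11.35 permil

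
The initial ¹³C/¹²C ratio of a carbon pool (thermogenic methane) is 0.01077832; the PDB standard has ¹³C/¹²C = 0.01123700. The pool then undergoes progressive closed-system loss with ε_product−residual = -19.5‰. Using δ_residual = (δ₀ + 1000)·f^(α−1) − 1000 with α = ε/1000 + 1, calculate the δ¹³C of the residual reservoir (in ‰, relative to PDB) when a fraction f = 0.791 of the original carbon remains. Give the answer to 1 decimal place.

-36.4‰

δ₀ = (0.01077832/0.01123700 − 1)×1000 = (0.959181 − 1)×1000 = -40.819‰
α − 1 = ε/1000 = -0.0195
f^(α−1) = 0.791^(-0.0195) = 1.004582
δ_res = (-40.819 + 1000) × 1.004582 − 1000 = 963.577 − 1000 = -36.42‰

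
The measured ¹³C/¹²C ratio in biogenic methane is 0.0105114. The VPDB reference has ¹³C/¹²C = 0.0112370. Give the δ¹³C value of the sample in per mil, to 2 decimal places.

δ¹³C = (R_sample / R_standard − 1) × 1000
R_sample / R_standard = 0.0105114 / 0.0112370 = 0.935428
δ¹³C = (0.935428 − 1) × 1000 = -64.572 per mil

-64.57 per mil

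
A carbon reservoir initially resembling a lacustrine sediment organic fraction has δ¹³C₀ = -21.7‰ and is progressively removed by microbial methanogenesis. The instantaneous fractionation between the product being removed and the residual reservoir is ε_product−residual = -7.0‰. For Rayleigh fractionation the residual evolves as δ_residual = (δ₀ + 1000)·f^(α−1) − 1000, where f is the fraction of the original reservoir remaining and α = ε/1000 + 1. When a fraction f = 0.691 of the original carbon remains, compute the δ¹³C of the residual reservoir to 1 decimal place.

-19.2‰

Rayleigh residual: δ_res = (δ₀ + 1000)·f^(α−1) − 1000
α = ε/1000 + 1 = 0.99300, so α − 1 = -0.00700
f^(α−1) = 0.691^(-0.00700) = 1.002591
δ_res = (-21.7 + 1000) × 1.002591 − 1000 = 980.834 − 1000 = -19.17‰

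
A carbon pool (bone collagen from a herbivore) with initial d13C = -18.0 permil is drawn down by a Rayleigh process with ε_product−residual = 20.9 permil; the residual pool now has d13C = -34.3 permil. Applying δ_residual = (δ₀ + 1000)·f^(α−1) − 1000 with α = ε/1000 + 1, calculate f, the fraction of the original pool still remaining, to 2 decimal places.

α − 1 = ε/1000 = 0.0209
(δ_res + 1000)/(δ₀ + 1000) = (-34.3 + 1000)/(-18.0 + 1000) = 965.7/982.0 = 0.983401
f = 0.983401^(1/0.0209) = exp(ln(0.983401)/0.0209) = exp(-0.01674/0.0209)
f = exp(-0.8009) = 0.4489

0.45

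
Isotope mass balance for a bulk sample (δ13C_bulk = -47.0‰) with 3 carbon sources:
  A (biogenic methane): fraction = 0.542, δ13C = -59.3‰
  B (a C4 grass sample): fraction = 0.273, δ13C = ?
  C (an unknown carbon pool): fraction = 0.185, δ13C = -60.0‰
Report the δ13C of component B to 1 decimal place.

Isotope mass balance: δ_bulk = Σ fᵢ·δᵢ.
-47.0 = 0.542×(-59.3) + 0.273×δ_B + 0.185×(-60.0)
0.273·δ_B = -47.0 − (-43.241) = -3.759
δ_B = -3.759 / 0.273 = -13.77‰

-13.8‰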